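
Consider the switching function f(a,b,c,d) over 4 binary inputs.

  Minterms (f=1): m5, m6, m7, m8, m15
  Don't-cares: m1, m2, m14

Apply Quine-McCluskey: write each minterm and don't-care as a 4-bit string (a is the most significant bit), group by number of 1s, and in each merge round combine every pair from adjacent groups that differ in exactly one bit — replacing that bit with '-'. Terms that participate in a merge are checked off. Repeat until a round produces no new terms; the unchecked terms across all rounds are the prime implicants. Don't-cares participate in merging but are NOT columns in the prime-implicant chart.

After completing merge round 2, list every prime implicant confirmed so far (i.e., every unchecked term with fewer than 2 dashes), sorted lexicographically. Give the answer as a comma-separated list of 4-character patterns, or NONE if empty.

Round 0: 0001✓ 0010✓ 0101✓ 0110✓ 0111✓ 1000 1110✓ 1111✓
Round 1: -110✓ -111✓ 0-01 0-10 01-1 011-✓ 111-✓
Round 2: -11-
PIs = {-11-, 0-01, 0-10, 01-1, 1000}

0-01, 0-10, 01-1, 1000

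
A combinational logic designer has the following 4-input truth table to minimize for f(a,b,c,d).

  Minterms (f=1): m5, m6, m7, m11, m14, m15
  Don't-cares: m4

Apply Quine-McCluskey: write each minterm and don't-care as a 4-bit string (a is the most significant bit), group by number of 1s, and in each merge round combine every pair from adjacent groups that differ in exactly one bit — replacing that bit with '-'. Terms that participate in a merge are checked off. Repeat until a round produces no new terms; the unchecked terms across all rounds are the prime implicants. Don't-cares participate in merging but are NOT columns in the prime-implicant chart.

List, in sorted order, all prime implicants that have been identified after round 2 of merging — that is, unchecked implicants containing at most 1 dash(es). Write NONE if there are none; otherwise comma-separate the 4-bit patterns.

1-11

size-2^0 implicants → 0100(✓)  0101(✓)  0110(✓)  0111(✓)  1011(✓)  1110(✓)  1111(✓)
size-2^1 implicants → -110(✓)  -111(✓)  01-0(✓)  01-1(✓)  010-(✓)  011-(✓)  1-11  111-(✓)
size-2^2 implicants → -11-  01--
Unchecked terms (primes): -11-, 01--, 1-11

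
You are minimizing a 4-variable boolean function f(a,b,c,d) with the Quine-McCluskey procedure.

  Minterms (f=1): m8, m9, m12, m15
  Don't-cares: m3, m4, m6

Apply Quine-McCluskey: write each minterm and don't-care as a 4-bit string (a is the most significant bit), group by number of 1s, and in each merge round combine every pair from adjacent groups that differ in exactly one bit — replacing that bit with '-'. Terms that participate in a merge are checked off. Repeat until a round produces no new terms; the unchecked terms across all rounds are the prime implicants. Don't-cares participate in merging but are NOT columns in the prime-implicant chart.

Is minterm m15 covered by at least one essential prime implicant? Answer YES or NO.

size-2^0 implicants → 0011  0100(✓)  0110(✓)  1000(✓)  1001(✓)  1100(✓)  1111
size-2^1 implicants → -100  01-0  1-00  100-
Unchecked terms (primes): -100, 0011, 01-0, 1-00, 100-, 1111
Minterm coverage:
  m8 ⊆ 1-00,100-
  m9 ⊆ 100- [E]
  m12 ⊆ -100,1-00
  m15 ⊆ 1111 [E]
E = {100-, 1111}

YES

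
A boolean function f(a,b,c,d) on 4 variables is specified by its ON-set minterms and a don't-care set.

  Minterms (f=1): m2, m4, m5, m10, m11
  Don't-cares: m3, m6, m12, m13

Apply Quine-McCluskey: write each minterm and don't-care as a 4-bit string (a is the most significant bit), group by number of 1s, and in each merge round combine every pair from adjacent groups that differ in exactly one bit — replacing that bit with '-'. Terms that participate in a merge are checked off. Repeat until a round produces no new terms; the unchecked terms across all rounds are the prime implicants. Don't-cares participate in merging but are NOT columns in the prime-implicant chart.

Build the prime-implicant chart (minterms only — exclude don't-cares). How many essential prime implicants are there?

2

[col 0] 0010*, 0011*, 0100*, 0101*, 0110*, 1010*, 1011*, 1100*, 1101*
[col 1] -010*, -011*, -100*, -101*, 0-10, 001-*, 01-0, 010-*, 101-*, 110-*
[col 2] -01-, -10-
Prime implicants: -01-, -10-, 0-10, 01-0
PI chart (minterm → PIs covering it):
  2 | -01-,0-10
  4 | -10-,01-0
  5 | -10-  (sole → essential)
  10 | -01-  (sole → essential)
  11 | -01-  (sole → essential)
Essential prime implicants: -01-, -10-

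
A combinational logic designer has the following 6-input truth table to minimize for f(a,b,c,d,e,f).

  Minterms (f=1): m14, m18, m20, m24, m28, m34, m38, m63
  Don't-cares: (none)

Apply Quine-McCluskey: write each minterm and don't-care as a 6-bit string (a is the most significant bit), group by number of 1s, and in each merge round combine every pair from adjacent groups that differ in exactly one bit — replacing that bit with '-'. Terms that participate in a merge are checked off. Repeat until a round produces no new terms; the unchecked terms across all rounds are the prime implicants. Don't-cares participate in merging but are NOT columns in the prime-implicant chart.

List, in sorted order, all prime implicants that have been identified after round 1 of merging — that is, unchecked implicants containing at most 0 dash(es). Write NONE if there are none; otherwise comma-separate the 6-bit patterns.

001110, 010010, 111111

[col 0] 001110, 010010, 010100*, 011000*, 011100*, 100010*, 100110*, 111111
[col 1] 01-100, 011-00, 100-10
Prime implicants: 001110, 01-100, 010010, 011-00, 100-10, 111111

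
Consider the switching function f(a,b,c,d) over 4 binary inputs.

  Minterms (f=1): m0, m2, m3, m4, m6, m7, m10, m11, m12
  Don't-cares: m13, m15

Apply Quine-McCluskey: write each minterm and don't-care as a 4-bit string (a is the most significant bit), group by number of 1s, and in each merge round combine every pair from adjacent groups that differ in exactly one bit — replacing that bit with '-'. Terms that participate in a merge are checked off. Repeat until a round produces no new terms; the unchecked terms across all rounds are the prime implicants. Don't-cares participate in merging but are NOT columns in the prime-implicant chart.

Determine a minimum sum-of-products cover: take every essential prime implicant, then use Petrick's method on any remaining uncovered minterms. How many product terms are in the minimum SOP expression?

size-2^0 implicants → 0000(✓)  0010(✓)  0011(✓)  0100(✓)  0110(✓)  0111(✓)  1010(✓)  1011(✓)  1100(✓)  1101(✓)  1111(✓)
size-2^1 implicants → -010(✓)  -011(✓)  -100  -111(✓)  0-00(✓)  0-10(✓)  0-11(✓)  00-0(✓)  001-(✓)  01-0(✓)  011-(✓)  1-11(✓)  101-(✓)  11-1  110-
size-2^2 implicants → --11  -01-  0--0  0-1-
Unchecked terms (primes): --11, -01-, -100, 0--0, 0-1-, 11-1, 110-
Minterm coverage:
  m0 ⊆ 0--0 [E]
  m2 ⊆ -01-,0--0,0-1-
  m3 ⊆ --11,-01-,0-1-
  m4 ⊆ -100,0--0
  m6 ⊆ 0--0,0-1-
  m7 ⊆ --11,0-1-
  m10 ⊆ -01- [E]
  m11 ⊆ --11,-01-
  m12 ⊆ -100,110-
E = {-01-, 0--0}
Petrick residual → --11, -100
Cover = cd + b'c + bc'd' + a'd'  |cover|=4

4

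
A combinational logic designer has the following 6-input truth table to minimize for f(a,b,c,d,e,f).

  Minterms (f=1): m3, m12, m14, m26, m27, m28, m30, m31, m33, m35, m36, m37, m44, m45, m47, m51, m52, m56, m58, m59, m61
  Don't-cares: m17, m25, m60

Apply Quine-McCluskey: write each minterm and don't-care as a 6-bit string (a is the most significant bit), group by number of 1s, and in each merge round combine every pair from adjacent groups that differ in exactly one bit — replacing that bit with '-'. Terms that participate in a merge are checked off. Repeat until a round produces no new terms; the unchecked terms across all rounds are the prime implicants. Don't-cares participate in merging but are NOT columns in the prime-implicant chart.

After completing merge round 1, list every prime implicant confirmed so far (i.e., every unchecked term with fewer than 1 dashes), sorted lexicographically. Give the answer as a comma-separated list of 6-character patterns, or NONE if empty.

NONE

[col 0] 000011*, 001100*, 001110*, 010001*, 011001*, 011010*, 011011*, 011100*, 011110*, 011111*, 100001*, 100011*, 100100*, 100101*, 101100*, 101101*, 101111*, 110011*, 110100*, 111000*, 111010*, 111011*, 111100*, 111101*
[col 1] -00011, -01100*, -11010*, -11011*, -11100*, 0-1100*, 0-1110*, 0011-0*, 01-001, 011-10*, 011-11*, 0110-1, 01101-*, 0111-0*, 01111-*, 1-0011, 1-0100*, 1-1100*, 1-1101*, 10-100*, 10-101*, 100-01, 1000-1, 10010-*, 1011-1, 10110-*, 11-011, 11-100*, 111-00, 1110-0, 11101-*, 11110-*
[col 2] --1100, -1101-, 0-11-0, 011-1-, 1--100, 1-110-, 10-10-
Prime implicants: --1100, -00011, -1101-, 0-11-0, 01-001, 011-1-, 0110-1, 1--100, 1-0011, 1-110-, 10-10-, 100-01, 1000-1, 1011-1, 11-011, 111-00, 1110-0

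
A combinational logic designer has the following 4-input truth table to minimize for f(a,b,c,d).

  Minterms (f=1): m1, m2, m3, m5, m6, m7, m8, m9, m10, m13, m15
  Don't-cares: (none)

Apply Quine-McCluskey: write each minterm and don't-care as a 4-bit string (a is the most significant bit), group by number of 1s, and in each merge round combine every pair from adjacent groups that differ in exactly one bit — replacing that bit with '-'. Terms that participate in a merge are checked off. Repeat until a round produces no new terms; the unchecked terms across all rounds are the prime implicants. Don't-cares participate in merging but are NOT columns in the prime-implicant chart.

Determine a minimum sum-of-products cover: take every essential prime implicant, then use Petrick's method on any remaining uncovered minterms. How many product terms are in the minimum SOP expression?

Round 0: 0001✓ 0010✓ 0011✓ 0101✓ 0110✓ 0111✓ 1000✓ 1001✓ 1010✓ 1101✓ 1111✓
Round 1: -001✓ -010 -101✓ -111✓ 0-01✓ 0-10✓ 0-11✓ 00-1✓ 001-✓ 01-1✓ 011-✓ 1-01✓ 10-0 100- 11-1✓
Round 2: --01 -1-1 0--1 0-1-
PIs = {--01, -010, -1-1, 0--1, 0-1-, 10-0, 100-}
Coverage chart:
  m1: --01,0--1
  m2: -010,0-1-
  m3: 0--1,0-1-
  m5: --01,-1-1,0--1
  m6: 0-1- ←essential
  m7: -1-1,0--1,0-1-
  m8: 10-0,100-
  m9: --01,100-
  m10: -010,10-0
  m13: --01,-1-1
  m15: -1-1 ←essential
Essential: -1-1, 0-1-
Petrick residual → --01, 10-0
Min cover (4 terms): c'd + bd + a'c + ab'd'

4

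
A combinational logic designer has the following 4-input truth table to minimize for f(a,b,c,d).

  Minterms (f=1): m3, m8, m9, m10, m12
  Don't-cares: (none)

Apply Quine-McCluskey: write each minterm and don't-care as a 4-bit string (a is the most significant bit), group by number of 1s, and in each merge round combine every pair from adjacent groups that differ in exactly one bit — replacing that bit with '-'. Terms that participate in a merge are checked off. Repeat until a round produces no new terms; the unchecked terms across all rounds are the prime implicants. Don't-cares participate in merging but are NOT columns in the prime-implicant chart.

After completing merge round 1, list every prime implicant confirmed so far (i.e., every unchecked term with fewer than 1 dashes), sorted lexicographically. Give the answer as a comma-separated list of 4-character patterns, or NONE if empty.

0011

size-2^0 implicants → 0011  1000(✓)  1001(✓)  1010(✓)  1100(✓)
size-2^1 implicants → 1-00  10-0  100-
Unchecked terms (primes): 0011, 1-00, 10-0, 100-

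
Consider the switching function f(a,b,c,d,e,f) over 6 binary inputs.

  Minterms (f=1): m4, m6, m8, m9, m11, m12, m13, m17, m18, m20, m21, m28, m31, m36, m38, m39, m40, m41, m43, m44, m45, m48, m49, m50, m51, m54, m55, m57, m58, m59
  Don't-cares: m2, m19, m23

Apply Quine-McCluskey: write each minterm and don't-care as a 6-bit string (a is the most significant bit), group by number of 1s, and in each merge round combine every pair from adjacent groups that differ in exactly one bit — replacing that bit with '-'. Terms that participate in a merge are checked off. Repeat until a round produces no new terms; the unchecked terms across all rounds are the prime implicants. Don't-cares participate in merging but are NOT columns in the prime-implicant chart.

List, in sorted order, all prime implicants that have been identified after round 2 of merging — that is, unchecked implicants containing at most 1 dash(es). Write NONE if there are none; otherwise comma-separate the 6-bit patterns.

Round 0: 000010✓ 000100✓ 000110✓ 001000✓ 001001✓ 001011✓ 001100✓ 001101✓ 010001✓ 010010✓ 010011✓ 010100✓ 010101✓ 010111✓ 011100✓ 011111✓ 100100✓ 100110✓ 100111✓ 101000✓ 101001✓ 101011✓ 101100✓ 101101✓ 110000✓ 110001✓ 110010✓ 110011✓ 110110✓ 110111✓ 111001✓ 111010✓ 111011✓
Round 1: -00100✓ -00110✓ -01000✓ -01001✓ -01011✓ -01100✓ -01101✓ -10001✓ -10010✓ -10011✓ -10111✓ 0-0010 0-0100✓ 0-1100✓ 00-100✓ 000-10 0001-0✓ 001-00✓ 001-01✓ 0010-1✓ 00100-✓ 00110-✓ 01-100✓ 01-111 010-01✓ 010-11✓ 0100-1✓ 01001-✓ 0101-1✓ 01010- 1-0110✓ 1-0111✓ 1-1001✓ 1-1011✓ 10-100✓ 1001-0✓ 10011-✓ 101-00✓ 101-01✓ 1010-1✓ 10100-✓ 10110-✓ 11-001✓ 11-010✓ 11-011✓ 110-10✓ 110-11✓ 1100-0✓ 1100-1✓ 11000-✓ 11001-✓ 11011-✓ 1110-1✓ 11101-✓
Round 2: -0-100 -001-0 -01-00✓ -01-01✓ -010-1 -0100-✓ -0110-✓ -10-11 -100-1 -1001- 0--100 001-0-✓ 010--1 1-011- 1-10-1 101-0-✓ 11-0-1 11-01- 110-1- 1100--
Round 3: -01-0-
PIs = {-0-100, -001-0, -01-0-, -010-1, -10-11, -100-1, -1001-, 0--100, 0-0010, 000-10, 01-111, 010--1, 01010-, 1-011-, 1-10-1, 11-0-1, 11-01-, 110-1-, 1100--}

0-0010, 000-10, 01-111, 01010-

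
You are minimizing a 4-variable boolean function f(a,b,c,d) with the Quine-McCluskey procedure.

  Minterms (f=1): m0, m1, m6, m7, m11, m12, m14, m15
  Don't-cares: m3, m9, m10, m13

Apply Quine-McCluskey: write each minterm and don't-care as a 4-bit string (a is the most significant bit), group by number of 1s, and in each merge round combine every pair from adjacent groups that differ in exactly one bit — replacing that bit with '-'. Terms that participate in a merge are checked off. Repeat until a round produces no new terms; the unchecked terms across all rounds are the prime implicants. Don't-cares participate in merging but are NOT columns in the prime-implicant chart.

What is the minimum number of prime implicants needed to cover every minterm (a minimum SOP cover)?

Round 0: 0000✓ 0001✓ 0011✓ 0110✓ 0111✓ 1001✓ 1010✓ 1011✓ 1100✓ 1101✓ 1110✓ 1111✓
Round 1: -001✓ -011✓ -110✓ -111✓ 0-11✓ 00-1✓ 000- 011-✓ 1-01✓ 1-10✓ 1-11✓ 10-1✓ 101-✓ 11-0✓ 11-1✓ 110-✓ 111-✓
Round 2: --11 -0-1 -11- 1--1 1-1- 11--
PIs = {--11, -0-1, -11-, 000-, 1--1, 1-1-, 11--}
Coverage chart:
  m0: 000- ←essential
  m1: -0-1,000-
  m6: -11- ←essential
  m7: --11,-11-
  m11: --11,-0-1,1--1,1-1-
  m12: 11-- ←essential
  m14: -11-,1-1-,11--
  m15: --11,-11-,1--1,1-1-,11--
Essential: -11-, 000-, 11--
Petrick residual → --11
Min cover (4 terms): cd + bc + a'b'c' + ab

4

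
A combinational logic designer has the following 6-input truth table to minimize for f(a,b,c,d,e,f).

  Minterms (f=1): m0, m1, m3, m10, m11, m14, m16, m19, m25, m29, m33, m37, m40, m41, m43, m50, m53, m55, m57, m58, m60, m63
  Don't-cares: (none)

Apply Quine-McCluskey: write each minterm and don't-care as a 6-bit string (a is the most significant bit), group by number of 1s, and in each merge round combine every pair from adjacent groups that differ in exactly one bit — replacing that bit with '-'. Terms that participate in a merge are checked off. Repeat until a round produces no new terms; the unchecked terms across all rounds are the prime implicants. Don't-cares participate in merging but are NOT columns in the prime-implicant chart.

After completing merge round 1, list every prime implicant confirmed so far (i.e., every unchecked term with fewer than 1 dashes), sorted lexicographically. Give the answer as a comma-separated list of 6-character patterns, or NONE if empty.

111100

[col 0] 000000*, 000001*, 000011*, 001010*, 001011*, 001110*, 010000*, 010011*, 011001*, 011101*, 100001*, 100101*, 101000*, 101001*, 101011*, 110010*, 110101*, 110111*, 111001*, 111010*, 111100, 111111*
[col 1] -00001, -01011, -11001, 0-0000, 0-0011, 00-011, 0000-1, 00000-, 001-10, 00101-, 011-01, 1-0101, 1-1001, 10-001, 100-01, 1010-1, 10100-, 11-010, 11-111, 1101-1
Prime implicants: -00001, -01011, -11001, 0-0000, 0-0011, 00-011, 0000-1, 00000-, 001-10, 00101-, 011-01, 1-0101, 1-1001, 10-001, 100-01, 1010-1, 10100-, 11-010, 11-111, 1101-1, 111100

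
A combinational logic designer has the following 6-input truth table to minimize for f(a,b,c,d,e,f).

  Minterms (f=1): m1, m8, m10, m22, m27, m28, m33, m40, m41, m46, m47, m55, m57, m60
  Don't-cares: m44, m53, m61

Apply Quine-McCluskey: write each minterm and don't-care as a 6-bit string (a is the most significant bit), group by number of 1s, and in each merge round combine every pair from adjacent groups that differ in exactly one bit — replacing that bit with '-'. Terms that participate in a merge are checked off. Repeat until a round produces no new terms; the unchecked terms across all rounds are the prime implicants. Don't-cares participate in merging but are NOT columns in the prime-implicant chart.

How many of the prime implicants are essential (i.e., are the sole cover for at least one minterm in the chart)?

7

Round 0: 000001✓ 001000✓ 001010✓ 010110 011011 011100✓ 100001✓ 101000✓ 101001✓ 101100✓ 101110✓ 101111✓ 110101✓ 110111✓ 111001✓ 111100✓ 111101✓
Round 1: -00001 -01000 -11100 0010-0 1-1001 1-1100 10-001 101-00 10100- 1011-0 10111- 11-101 1101-1 111-01 11110-
PIs = {-00001, -01000, -11100, 0010-0, 010110, 011011, 1-1001, 1-1100, 10-001, 101-00, 10100-, 1011-0, 10111-, 11-101, 1101-1, 111-01, 11110-}
Coverage chart:
  m1: -00001 ←essential
  m8: -01000,0010-0
  m10: 0010-0 ←essential
  m22: 010110 ←essential
  m27: 011011 ←essential
  m28: -11100 ←essential
  m33: -00001,10-001
  m40: -01000,101-00,10100-
  m41: 1-1001,10-001,10100-
  m46: 1011-0,10111-
  m47: 10111- ←essential
  m55: 1101-1 ←essential
  m57: 1-1001,111-01
  m60: -11100,1-1100,11110-
Essential: -00001, -11100, 0010-0, 010110, 011011, 10111-, 1101-1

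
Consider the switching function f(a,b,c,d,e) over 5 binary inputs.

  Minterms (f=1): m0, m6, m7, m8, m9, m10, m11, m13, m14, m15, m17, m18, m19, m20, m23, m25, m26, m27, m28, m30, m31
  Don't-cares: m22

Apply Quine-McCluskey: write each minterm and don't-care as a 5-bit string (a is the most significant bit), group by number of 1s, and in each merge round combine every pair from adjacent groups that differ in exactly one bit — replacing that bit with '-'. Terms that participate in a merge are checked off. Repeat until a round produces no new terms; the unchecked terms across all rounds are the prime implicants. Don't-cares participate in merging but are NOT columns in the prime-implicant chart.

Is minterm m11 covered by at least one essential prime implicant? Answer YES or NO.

size-2^0 implicants → 00000(✓)  00110(✓)  00111(✓)  01000(✓)  01001(✓)  01010(✓)  01011(✓)  01101(✓)  01110(✓)  01111(✓)  10001(✓)  10010(✓)  10011(✓)  10100(✓)  10110(✓)  10111(✓)  11001(✓)  11010(✓)  11011(✓)  11100(✓)  11110(✓)  11111(✓)
size-2^1 implicants → -0110(✓)  -0111(✓)  -1001(✓)  -1010(✓)  -1011(✓)  -1110(✓)  -1111(✓)  0-000  0-110(✓)  0-111(✓)  0011-(✓)  01-01(✓)  01-10(✓)  01-11(✓)  010-0(✓)  010-1(✓)  0100-(✓)  0101-(✓)  011-1(✓)  0111-(✓)  1-001(✓)  1-010(✓)  1-011(✓)  1-100(✓)  1-110(✓)  1-111(✓)  10-10(✓)  10-11(✓)  100-1(✓)  1001-(✓)  101-0(✓)  1011-(✓)  11-10(✓)  11-11(✓)  110-1(✓)  1101-(✓)  111-0(✓)  1111-(✓)
size-2^2 implicants → --110(✓)  --111(✓)  -011-(✓)  -1-10(✓)  -1-11(✓)  -10-1  -101-(✓)  -111-(✓)  0-11-(✓)  01--1  01-1-(✓)  010--  1--10(✓)  1--11(✓)  1-0-1  1-01-(✓)  1-1-0  1-11-(✓)  10-1-(✓)  11-1-(✓)
size-2^3 implicants → --11-  -1-1-  1--1-
Unchecked terms (primes): --11-, -1-1-, -10-1, 0-000, 01--1, 010--, 1--1-, 1-0-1, 1-1-0
Minterm coverage:
  m0 ⊆ 0-000 [E]
  m6 ⊆ --11- [E]
  m7 ⊆ --11- [E]
  m8 ⊆ 0-000,010--
  m9 ⊆ -10-1,01--1,010--
  m10 ⊆ -1-1-,010--
  m11 ⊆ -1-1-,-10-1,01--1,010--
  m13 ⊆ 01--1 [E]
  m14 ⊆ --11-,-1-1-
  m15 ⊆ --11-,-1-1-,01--1
  m17 ⊆ 1-0-1 [E]
  m18 ⊆ 1--1- [E]
  m19 ⊆ 1--1-,1-0-1
  m20 ⊆ 1-1-0 [E]
  m23 ⊆ --11-,1--1-
  m25 ⊆ -10-1,1-0-1
  m26 ⊆ -1-1-,1--1-
  m27 ⊆ -1-1-,-10-1,1--1-,1-0-1
  m28 ⊆ 1-1-0 [E]
  m30 ⊆ --11-,-1-1-,1--1-,1-1-0
  m31 ⊆ --11-,-1-1-,1--1-
E = {--11-, 0-000, 01--1, 1--1-, 1-0-1, 1-1-0}

YES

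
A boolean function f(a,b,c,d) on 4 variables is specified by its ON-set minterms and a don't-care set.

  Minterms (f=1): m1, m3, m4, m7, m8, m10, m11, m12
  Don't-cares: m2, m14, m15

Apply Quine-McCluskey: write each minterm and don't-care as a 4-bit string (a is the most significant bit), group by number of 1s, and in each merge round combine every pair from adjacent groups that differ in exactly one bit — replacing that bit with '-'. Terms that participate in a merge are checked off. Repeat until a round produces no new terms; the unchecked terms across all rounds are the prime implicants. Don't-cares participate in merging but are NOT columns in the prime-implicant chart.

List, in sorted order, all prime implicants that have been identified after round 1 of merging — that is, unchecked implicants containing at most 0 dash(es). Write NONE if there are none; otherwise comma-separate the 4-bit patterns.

NONE

[col 0] 0001*, 0010*, 0011*, 0100*, 0111*, 1000*, 1010*, 1011*, 1100*, 1110*, 1111*
[col 1] -010*, -011*, -100, -111*, 0-11*, 00-1, 001-*, 1-00*, 1-10*, 1-11*, 10-0*, 101-*, 11-0*, 111-*
[col 2] --11, -01-, 1--0, 1-1-
Prime implicants: --11, -01-, -100, 00-1, 1--0, 1-1-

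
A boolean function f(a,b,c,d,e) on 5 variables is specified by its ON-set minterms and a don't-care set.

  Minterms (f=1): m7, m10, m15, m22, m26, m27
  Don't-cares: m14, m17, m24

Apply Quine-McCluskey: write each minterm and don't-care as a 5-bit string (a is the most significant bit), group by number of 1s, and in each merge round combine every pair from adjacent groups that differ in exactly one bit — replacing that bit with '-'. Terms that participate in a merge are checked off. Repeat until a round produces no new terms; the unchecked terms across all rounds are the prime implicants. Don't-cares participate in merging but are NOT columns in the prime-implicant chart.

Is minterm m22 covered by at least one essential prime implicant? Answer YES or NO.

YES

Round 0: 00111✓ 01010✓ 01110✓ 01111✓ 10001 10110 11000✓ 11010✓ 11011✓
Round 1: -1010 0-111 01-10 0111- 110-0 1101-
PIs = {-1010, 0-111, 01-10, 0111-, 10001, 10110, 110-0, 1101-}
Coverage chart:
  m7: 0-111 ←essential
  m10: -1010,01-10
  m15: 0-111,0111-
  m22: 10110 ←essential
  m26: -1010,110-0,1101-
  m27: 1101- ←essential
Essential: 0-111, 10110, 1101-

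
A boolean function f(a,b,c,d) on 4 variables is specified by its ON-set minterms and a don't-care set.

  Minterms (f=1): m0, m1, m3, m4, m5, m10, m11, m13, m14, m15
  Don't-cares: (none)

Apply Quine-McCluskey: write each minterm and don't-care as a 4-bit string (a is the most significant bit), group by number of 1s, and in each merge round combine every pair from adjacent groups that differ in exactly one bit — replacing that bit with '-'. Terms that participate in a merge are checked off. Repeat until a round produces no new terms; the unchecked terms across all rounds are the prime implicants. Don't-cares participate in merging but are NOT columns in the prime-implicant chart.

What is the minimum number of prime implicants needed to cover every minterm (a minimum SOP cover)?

4

[col 0] 0000*, 0001*, 0011*, 0100*, 0101*, 1010*, 1011*, 1101*, 1110*, 1111*
[col 1] -011, -101, 0-00*, 0-01*, 00-1, 000-*, 010-*, 1-10*, 1-11*, 101-*, 11-1, 111-*
[col 2] 0-0-, 1-1-
Prime implicants: -011, -101, 0-0-, 00-1, 1-1-, 11-1
PI chart (minterm → PIs covering it):
  0 | 0-0-  (sole → essential)
  1 | 0-0-,00-1
  3 | -011,00-1
  4 | 0-0-  (sole → essential)
  5 | -101,0-0-
  10 | 1-1-  (sole → essential)
  11 | -011,1-1-
  13 | -101,11-1
  14 | 1-1-  (sole → essential)
  15 | 1-1-,11-1
Essential prime implicants: 0-0-, 1-1-
Petrick residual → -011, -101
Minimum SOP uses 4 PIs: b'cd + bc'd + a'c' + ac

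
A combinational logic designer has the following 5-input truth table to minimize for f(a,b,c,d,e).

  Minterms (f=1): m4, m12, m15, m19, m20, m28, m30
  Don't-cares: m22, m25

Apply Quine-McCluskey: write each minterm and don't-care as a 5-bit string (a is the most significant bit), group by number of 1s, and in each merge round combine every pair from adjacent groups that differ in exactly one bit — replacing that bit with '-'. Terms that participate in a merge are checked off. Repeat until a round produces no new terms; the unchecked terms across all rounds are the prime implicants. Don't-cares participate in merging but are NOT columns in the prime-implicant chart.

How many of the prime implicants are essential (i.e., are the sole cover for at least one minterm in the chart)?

4

Round 0: 00100✓ 01100✓ 01111 10011 10100✓ 10110✓ 11001 11100✓ 11110✓
Round 1: -0100✓ -1100✓ 0-100✓ 1-100✓ 1-110✓ 101-0✓ 111-0✓
Round 2: --100 1-1-0
PIs = {--100, 01111, 1-1-0, 10011, 11001}
Coverage chart:
  m4: --100 ←essential
  m12: --100 ←essential
  m15: 01111 ←essential
  m19: 10011 ←essential
  m20: --100,1-1-0
  m28: --100,1-1-0
  m30: 1-1-0 ←essential
Essential: --100, 01111, 1-1-0, 10011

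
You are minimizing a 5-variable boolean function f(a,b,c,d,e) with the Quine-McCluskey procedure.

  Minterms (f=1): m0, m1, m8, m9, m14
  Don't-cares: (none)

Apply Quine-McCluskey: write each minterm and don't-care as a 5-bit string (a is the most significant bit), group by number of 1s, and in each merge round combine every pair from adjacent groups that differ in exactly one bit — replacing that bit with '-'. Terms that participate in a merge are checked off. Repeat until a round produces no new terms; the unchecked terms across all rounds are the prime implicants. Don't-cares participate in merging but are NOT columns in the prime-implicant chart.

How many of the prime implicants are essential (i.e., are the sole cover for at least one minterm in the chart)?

2

[col 0] 00000*, 00001*, 01000*, 01001*, 01110
[col 1] 0-000*, 0-001*, 0000-*, 0100-*
[col 2] 0-00-
Prime implicants: 0-00-, 01110
PI chart (minterm → PIs covering it):
  0 | 0-00-  (sole → essential)
  1 | 0-00-  (sole → essential)
  8 | 0-00-  (sole → essential)
  9 | 0-00-  (sole → essential)
  14 | 01110  (sole → essential)
Essential prime implicants: 0-00-, 01110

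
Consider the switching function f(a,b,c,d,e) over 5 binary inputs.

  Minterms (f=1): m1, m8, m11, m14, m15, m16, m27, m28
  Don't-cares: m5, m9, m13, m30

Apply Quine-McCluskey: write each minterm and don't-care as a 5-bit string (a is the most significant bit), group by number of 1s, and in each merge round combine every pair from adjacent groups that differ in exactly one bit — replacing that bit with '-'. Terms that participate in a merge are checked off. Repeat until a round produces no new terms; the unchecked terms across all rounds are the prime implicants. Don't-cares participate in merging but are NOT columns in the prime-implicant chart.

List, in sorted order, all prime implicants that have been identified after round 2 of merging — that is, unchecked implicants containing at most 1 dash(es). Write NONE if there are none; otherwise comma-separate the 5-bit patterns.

-1011, -1110, 0100-, 0111-, 10000, 111-0

size-2^0 implicants → 00001(✓)  00101(✓)  01000(✓)  01001(✓)  01011(✓)  01101(✓)  01110(✓)  01111(✓)  10000  11011(✓)  11100(✓)  11110(✓)
size-2^1 implicants → -1011  -1110  0-001(✓)  0-101(✓)  00-01(✓)  01-01(✓)  01-11(✓)  010-1(✓)  0100-  011-1(✓)  0111-  111-0
size-2^2 implicants → 0--01  01--1
Unchecked terms (primes): -1011, -1110, 0--01, 01--1, 0100-, 0111-, 10000, 111-0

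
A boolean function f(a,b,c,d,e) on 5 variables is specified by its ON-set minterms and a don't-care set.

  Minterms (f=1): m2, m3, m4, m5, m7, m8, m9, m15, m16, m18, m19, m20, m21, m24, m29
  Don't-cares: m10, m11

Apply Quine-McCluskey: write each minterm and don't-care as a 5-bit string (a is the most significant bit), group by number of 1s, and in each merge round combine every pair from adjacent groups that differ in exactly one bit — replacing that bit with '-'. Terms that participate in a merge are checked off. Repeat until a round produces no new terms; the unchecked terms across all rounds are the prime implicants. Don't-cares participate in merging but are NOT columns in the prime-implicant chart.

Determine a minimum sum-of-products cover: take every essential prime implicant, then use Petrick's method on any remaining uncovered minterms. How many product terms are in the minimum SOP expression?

size-2^0 implicants → 00010(✓)  00011(✓)  00100(✓)  00101(✓)  00111(✓)  01000(✓)  01001(✓)  01010(✓)  01011(✓)  01111(✓)  10000(✓)  10010(✓)  10011(✓)  10100(✓)  10101(✓)  11000(✓)  11101(✓)
size-2^1 implicants → -0010(✓)  -0011(✓)  -0100(✓)  -0101(✓)  -1000  0-010(✓)  0-011(✓)  0-111(✓)  00-11(✓)  0001-(✓)  001-1  0010-(✓)  01-11(✓)  010-0(✓)  010-1(✓)  0100-(✓)  0101-(✓)  1-000  1-101  10-00  100-0  1001-(✓)  1010-(✓)
size-2^2 implicants → -001-  -010-  0--11  0-01-  010--
Unchecked terms (primes): -001-, -010-, -1000, 0--11, 0-01-, 001-1, 010--, 1-000, 1-101, 10-00, 100-0
Minterm coverage:
  m2 ⊆ -001-,0-01-
  m3 ⊆ -001-,0--11,0-01-
  m4 ⊆ -010- [E]
  m5 ⊆ -010-,001-1
  m7 ⊆ 0--11,001-1
  m8 ⊆ -1000,010--
  m9 ⊆ 010-- [E]
  m15 ⊆ 0--11 [E]
  m16 ⊆ 1-000,10-00,100-0
  m18 ⊆ -001-,100-0
  m19 ⊆ -001- [E]
  m20 ⊆ -010-,10-00
  m21 ⊆ -010-,1-101
  m24 ⊆ -1000,1-000
  m29 ⊆ 1-101 [E]
E = {-001-, -010-, 0--11, 010--, 1-101}
Petrick residual → 1-000
Cover = b'c'd + b'cd' + a'de + a'bc' + ac'd'e' + acd'e  |cover|=6

6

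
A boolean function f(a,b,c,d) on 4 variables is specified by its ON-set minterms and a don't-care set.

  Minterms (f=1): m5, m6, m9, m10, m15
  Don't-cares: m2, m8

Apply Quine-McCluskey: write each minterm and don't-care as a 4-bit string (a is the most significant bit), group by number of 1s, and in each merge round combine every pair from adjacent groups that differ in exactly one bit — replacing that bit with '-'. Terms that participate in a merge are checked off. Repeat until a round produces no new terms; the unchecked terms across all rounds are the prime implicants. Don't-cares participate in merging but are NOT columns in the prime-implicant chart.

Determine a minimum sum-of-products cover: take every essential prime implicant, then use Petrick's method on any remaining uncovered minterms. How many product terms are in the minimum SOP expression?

5

Round 0: 0010✓ 0101 0110✓ 1000✓ 1001✓ 1010✓ 1111
Round 1: -010 0-10 10-0 100-
PIs = {-010, 0-10, 0101, 10-0, 100-, 1111}
Coverage chart:
  m5: 0101 ←essential
  m6: 0-10 ←essential
  m9: 100- ←essential
  m10: -010,10-0
  m15: 1111 ←essential
Essential: 0-10, 0101, 100-, 1111
Petrick residual → -010
Min cover (5 terms): b'cd' + a'cd' + a'bc'd + ab'c' + abcd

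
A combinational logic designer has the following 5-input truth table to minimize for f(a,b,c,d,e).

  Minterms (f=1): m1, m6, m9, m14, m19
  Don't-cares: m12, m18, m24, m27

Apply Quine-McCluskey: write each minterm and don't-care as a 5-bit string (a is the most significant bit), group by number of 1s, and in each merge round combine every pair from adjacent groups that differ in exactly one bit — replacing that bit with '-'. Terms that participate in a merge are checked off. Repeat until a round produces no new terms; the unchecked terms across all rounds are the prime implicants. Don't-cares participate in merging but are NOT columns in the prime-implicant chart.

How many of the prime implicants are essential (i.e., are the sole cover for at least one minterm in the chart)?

2

size-2^0 implicants → 00001(✓)  00110(✓)  01001(✓)  01100(✓)  01110(✓)  10010(✓)  10011(✓)  11000  11011(✓)
size-2^1 implicants → 0-001  0-110  011-0  1-011  1001-
Unchecked terms (primes): 0-001, 0-110, 011-0, 1-011, 1001-, 11000
Minterm coverage:
  m1 ⊆ 0-001 [E]
  m6 ⊆ 0-110 [E]
  m9 ⊆ 0-001 [E]
  m14 ⊆ 0-110,011-0
  m19 ⊆ 1-011,1001-
E = {0-001, 0-110}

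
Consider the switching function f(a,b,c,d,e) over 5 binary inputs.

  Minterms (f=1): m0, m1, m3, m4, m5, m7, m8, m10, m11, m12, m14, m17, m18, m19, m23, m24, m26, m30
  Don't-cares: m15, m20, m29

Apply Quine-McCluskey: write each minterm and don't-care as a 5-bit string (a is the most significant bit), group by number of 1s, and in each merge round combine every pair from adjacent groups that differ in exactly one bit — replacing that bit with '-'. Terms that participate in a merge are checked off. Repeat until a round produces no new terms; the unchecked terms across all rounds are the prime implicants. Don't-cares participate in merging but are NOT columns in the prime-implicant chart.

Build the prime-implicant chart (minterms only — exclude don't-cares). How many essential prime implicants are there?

size-2^0 implicants → 00000(✓)  00001(✓)  00011(✓)  00100(✓)  00101(✓)  00111(✓)  01000(✓)  01010(✓)  01011(✓)  01100(✓)  01110(✓)  01111(✓)  10001(✓)  10010(✓)  10011(✓)  10100(✓)  10111(✓)  11000(✓)  11010(✓)  11101  11110(✓)
size-2^1 implicants → -0001(✓)  -0011(✓)  -0100  -0111(✓)  -1000(✓)  -1010(✓)  -1110(✓)  0-000(✓)  0-011(✓)  0-100(✓)  0-111(✓)  00-00(✓)  00-01(✓)  00-11(✓)  000-1(✓)  0000-(✓)  001-1(✓)  0010-(✓)  01-00(✓)  01-10(✓)  01-11(✓)  010-0(✓)  0101-(✓)  011-0(✓)  0111-(✓)  1-010  10-11(✓)  100-1(✓)  1001-  11-10(✓)  110-0(✓)
size-2^2 implicants → -0-11  -00-1  -1-10  -10-0  0--00  0--11  00--1  00-0-  01--0  01-1-
Unchecked terms (primes): -0-11, -00-1, -0100, -1-10, -10-0, 0--00, 0--11, 00--1, 00-0-, 01--0, 01-1-, 1-010, 1001-, 11101
Minterm coverage:
  m0 ⊆ 0--00,00-0-
  m1 ⊆ -00-1,00--1,00-0-
  m3 ⊆ -0-11,-00-1,0--11,00--1
  m4 ⊆ -0100,0--00,00-0-
  m5 ⊆ 00--1,00-0-
  m7 ⊆ -0-11,0--11,00--1
  m8 ⊆ -10-0,0--00,01--0
  m10 ⊆ -1-10,-10-0,01--0,01-1-
  m11 ⊆ 0--11,01-1-
  m12 ⊆ 0--00,01--0
  m14 ⊆ -1-10,01--0,01-1-
  m17 ⊆ -00-1 [E]
  m18 ⊆ 1-010,1001-
  m19 ⊆ -0-11,-00-1,1001-
  m23 ⊆ -0-11 [E]
  m24 ⊆ -10-0 [E]
  m26 ⊆ -1-10,-10-0,1-010
  m30 ⊆ -1-10 [E]
E = {-0-11, -00-1, -1-10, -10-0}

4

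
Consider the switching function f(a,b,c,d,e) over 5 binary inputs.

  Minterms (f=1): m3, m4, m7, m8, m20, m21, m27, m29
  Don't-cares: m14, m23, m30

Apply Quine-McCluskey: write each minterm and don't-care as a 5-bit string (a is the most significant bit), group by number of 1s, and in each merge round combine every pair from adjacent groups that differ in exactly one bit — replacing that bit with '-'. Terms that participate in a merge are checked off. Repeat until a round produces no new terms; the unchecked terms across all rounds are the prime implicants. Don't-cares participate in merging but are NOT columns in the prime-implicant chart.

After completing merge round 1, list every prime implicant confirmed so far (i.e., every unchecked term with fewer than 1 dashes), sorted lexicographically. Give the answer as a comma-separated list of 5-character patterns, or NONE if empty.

[col 0] 00011*, 00100*, 00111*, 01000, 01110*, 10100*, 10101*, 10111*, 11011, 11101*, 11110*
[col 1] -0100, -0111, -1110, 00-11, 1-101, 101-1, 1010-
Prime implicants: -0100, -0111, -1110, 00-11, 01000, 1-101, 101-1, 1010-, 11011

01000, 11011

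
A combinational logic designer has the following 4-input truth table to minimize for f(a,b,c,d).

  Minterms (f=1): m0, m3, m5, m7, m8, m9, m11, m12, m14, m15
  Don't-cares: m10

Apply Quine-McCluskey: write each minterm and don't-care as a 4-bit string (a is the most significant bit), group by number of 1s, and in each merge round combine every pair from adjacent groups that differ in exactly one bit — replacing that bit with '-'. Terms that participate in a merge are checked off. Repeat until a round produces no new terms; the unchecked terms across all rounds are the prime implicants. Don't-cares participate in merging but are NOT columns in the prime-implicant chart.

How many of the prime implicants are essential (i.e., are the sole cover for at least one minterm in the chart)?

5

size-2^0 implicants → 0000(✓)  0011(✓)  0101(✓)  0111(✓)  1000(✓)  1001(✓)  1010(✓)  1011(✓)  1100(✓)  1110(✓)  1111(✓)
size-2^1 implicants → -000  -011(✓)  -111(✓)  0-11(✓)  01-1  1-00(✓)  1-10(✓)  1-11(✓)  10-0(✓)  10-1(✓)  100-(✓)  101-(✓)  11-0(✓)  111-(✓)
size-2^2 implicants → --11  1--0  1-1-  10--
Unchecked terms (primes): --11, -000, 01-1, 1--0, 1-1-, 10--
Minterm coverage:
  m0 ⊆ -000 [E]
  m3 ⊆ --11 [E]
  m5 ⊆ 01-1 [E]
  m7 ⊆ --11,01-1
  m8 ⊆ -000,1--0,10--
  m9 ⊆ 10-- [E]
  m11 ⊆ --11,1-1-,10--
  m12 ⊆ 1--0 [E]
  m14 ⊆ 1--0,1-1-
  m15 ⊆ --11,1-1-
E = {--11, -000, 01-1, 1--0, 10--}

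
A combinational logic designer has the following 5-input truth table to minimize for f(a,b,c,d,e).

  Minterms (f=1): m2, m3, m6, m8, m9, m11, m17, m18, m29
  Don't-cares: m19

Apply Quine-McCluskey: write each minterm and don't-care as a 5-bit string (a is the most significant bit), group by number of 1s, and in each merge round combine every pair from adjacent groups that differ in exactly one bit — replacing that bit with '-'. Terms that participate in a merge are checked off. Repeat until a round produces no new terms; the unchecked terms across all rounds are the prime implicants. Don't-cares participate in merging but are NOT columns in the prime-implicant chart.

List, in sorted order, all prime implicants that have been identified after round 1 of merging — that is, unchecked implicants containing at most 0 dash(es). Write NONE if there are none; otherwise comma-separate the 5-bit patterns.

[col 0] 00010*, 00011*, 00110*, 01000*, 01001*, 01011*, 10001*, 10010*, 10011*, 11101
[col 1] -0010*, -0011*, 0-011, 00-10, 0001-*, 010-1, 0100-, 100-1, 1001-*
[col 2] -001-
Prime implicants: -001-, 0-011, 00-10, 010-1, 0100-, 100-1, 11101

11101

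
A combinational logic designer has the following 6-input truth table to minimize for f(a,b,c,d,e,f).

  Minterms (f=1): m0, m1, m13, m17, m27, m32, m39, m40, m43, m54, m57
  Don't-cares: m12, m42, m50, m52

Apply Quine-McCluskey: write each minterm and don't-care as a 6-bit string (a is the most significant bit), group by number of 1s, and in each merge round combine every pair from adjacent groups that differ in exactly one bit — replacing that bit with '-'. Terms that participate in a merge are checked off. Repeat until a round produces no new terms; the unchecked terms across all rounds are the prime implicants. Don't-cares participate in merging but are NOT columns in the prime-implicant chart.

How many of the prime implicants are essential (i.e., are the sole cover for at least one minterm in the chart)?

[col 0] 000000*, 000001*, 001100*, 001101*, 010001*, 011011, 100000*, 100111, 101000*, 101010*, 101011*, 110010*, 110100*, 110110*, 111001
[col 1] -00000, 0-0001, 00000-, 00110-, 10-000, 1010-0, 10101-, 110-10, 1101-0
Prime implicants: -00000, 0-0001, 00000-, 00110-, 011011, 10-000, 100111, 1010-0, 10101-, 110-10, 1101-0, 111001
PI chart (minterm → PIs covering it):
  0 | -00000,00000-
  1 | 0-0001,00000-
  13 | 00110-  (sole → essential)
  17 | 0-0001  (sole → essential)
  27 | 011011  (sole → essential)
  32 | -00000,10-000
  39 | 100111  (sole → essential)
  40 | 10-000,1010-0
  43 | 10101-  (sole → essential)
  54 | 110-10,1101-0
  57 | 111001  (sole → essential)
Essential prime implicants: 0-0001, 00110-, 011011, 100111, 10101-, 111001

6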